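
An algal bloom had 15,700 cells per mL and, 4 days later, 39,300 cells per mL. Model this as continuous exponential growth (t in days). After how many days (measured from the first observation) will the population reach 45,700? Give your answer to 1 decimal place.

t ≈ 4.7 days

r = ln(39300/15700) / 4 ≈ 0.229391 per day
t = ln(45700/15700) / r = 1.06844 / 0.229391 ≈ 4.658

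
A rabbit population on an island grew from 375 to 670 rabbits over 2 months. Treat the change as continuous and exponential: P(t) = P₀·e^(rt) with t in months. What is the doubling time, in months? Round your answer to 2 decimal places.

r = ln(670/375) / 2 = ln(1.78667) / 2 ≈ 0.290176 per month
doubling time = ln 2 / |r| = 0.69315 / 0.290176

doubling time ≈ 2.39 months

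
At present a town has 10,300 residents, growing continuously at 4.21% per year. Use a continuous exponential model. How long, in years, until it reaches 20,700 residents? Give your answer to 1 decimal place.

20700 = 10300 · e^(0.0421·t)
t = ln(20700/10300) / 0.0421 = ln(2.00971) / 0.0421 = 0.69799 / 0.0421

t ≈ 16.6 years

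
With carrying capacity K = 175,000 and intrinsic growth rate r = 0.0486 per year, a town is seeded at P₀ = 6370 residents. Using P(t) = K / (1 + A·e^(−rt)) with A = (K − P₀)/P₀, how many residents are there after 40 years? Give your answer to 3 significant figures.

A = (175000 − 6370)/6370 = 26.47253
P(40) = 175000 / (1 + 26.47253·e^(−0.0486·40)) = 175000 / (1 + 26.47253·0.14313)
= 175000 / 4.78902 ≈ 36541.92

≈ 36,500 residents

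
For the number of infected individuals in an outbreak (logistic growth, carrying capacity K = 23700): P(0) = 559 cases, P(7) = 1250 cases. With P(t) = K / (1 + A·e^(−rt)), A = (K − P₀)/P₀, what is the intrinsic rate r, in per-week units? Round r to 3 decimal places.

A = (23700 − 559)/559 = 41.39714
1250 = 23700/(1 + 41.39714·e^(−r·7)) → e^(−7r) = (18.96 − 1)/41.39714 = 0.433846
r = −ln(0.433846)/7 = 0.83506/7

r ≈ 0.119 per week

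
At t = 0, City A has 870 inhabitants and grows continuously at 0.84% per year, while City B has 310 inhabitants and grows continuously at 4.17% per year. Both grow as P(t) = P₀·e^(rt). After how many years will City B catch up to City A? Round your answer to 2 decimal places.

t ≈ 30.99 years

870·e^(0.0084t) = 310·e^(0.0417t)
870/310 = e^((0.0417 − 0.0084)t) → ln(2.80645) = 0.0333·t
t = 1.03192 / 0.0333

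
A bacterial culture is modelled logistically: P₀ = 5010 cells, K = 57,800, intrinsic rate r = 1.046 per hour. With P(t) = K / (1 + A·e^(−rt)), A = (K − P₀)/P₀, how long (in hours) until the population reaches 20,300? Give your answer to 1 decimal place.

A = (57800 − 5010)/5010 = 10.53693
20300 = 57800/(1 + 10.53693·e^(−1.046t)) → 1 + 10.53693·e^(−1.046t) = 2.84729
e^(−1.046t) = 0.175316 → t = ln(5.70399)/1.046 = 1.74117/1.046

t ≈ 1.7 hours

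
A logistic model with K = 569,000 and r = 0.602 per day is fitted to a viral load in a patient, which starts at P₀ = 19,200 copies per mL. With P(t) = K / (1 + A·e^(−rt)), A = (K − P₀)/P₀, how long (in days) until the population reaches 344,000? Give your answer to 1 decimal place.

t ≈ 6.3 days

A = (569000 − 19200)/19200 = 28.63542
344000 = 569000/(1 + 28.63542·e^(−0.602t)) → 1 + 28.63542·e^(−0.602t) = 1.65407
e^(−0.602t) = 0.022841 → t = ln(43.78037)/0.602 = 3.77919/0.602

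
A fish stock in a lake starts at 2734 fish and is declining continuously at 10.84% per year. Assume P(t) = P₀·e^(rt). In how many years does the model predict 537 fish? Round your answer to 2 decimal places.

537 = 2734 · e^(-0.1084·t)
t = ln(537/2734) / -0.1084 = ln(0.19642) / -0.1084 = -1.62752 / -0.1084

t ≈ 15.01 years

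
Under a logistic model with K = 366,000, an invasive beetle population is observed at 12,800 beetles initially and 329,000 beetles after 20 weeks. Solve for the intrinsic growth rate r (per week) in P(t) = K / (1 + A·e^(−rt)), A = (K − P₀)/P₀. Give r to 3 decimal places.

A = (366000 − 12800)/12800 = 27.59375
329000 = 366000/(1 + 27.59375·e^(−r·20)) → e^(−20r) = (1.11246 − 1)/27.59375 = 0.004076
r = −ln(0.004076)/20 = 5.50273/20

r ≈ 0.275 per week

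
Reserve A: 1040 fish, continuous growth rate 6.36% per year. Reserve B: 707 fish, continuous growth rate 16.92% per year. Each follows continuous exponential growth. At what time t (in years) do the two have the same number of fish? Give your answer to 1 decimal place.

t ≈ 3.7 years

1040·e^(0.0636t) = 707·e^(0.1692t)
1040/707 = e^((0.1692 − 0.0636)t) → ln(1.471) = 0.1056·t
t = 0.38595 / 0.1056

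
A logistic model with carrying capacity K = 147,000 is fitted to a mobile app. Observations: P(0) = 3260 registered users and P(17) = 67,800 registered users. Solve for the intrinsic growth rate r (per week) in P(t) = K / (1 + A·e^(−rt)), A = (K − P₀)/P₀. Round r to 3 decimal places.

A = (147000 − 3260)/3260 = 44.09202
67800 = 147000/(1 + 44.09202·e^(−r·17)) → e^(−17r) = (2.16814 − 1)/44.09202 = 0.026493
r = −ln(0.026493)/17 = 3.63086/17

r ≈ 0.214 per week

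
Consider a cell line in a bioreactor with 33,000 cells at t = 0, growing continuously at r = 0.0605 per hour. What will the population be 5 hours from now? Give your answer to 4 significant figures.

≈ 44,660 cells

P(5) = 33000 · e^(0.0605·5) = 33000 · e^(0.3025)
= 33000 · 1.35324 ≈ 44656.84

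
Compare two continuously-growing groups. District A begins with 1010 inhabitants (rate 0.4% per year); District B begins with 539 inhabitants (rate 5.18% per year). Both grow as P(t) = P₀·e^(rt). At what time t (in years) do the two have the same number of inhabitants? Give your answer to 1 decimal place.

1010·e^(0.004t) = 539·e^(0.0518t)
1010/539 = e^((0.0518 − 0.004)t) → ln(1.87384) = 0.0478·t
t = 0.62799 / 0.0478

t ≈ 13.1 years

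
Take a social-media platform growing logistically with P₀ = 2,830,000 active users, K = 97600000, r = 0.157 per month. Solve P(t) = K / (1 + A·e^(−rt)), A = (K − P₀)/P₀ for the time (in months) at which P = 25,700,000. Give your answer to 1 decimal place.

t ≈ 15.8 months

A = (97600000 − 2830000)/2830000 = 33.48763
25700000 = 97600000/(1 + 33.48763·e^(−0.157t)) → 1 + 33.48763·e^(−0.157t) = 3.79767
e^(−0.157t) = 0.083543 → t = ln(11.96985)/0.157 = 2.48239/0.157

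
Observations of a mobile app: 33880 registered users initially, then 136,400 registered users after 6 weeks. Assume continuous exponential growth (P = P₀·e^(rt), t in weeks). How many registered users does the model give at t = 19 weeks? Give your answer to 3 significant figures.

≈ 2,790,000 registered users

r = ln(136400/33880) / 6 ≈ 0.232128 per week
P(19) = 33880 · e^(0.232128·19) = 33880 · 82.30472 ≈ 2788483.86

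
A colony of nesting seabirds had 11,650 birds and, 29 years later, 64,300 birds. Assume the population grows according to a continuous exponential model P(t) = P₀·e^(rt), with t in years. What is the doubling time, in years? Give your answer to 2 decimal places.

r = ln(64300/11650) / 29 = ln(5.51931) / 29 ≈ 0.058905 per year
doubling time = ln 2 / |r| = 0.69315 / 0.058905

doubling time ≈ 11.77 years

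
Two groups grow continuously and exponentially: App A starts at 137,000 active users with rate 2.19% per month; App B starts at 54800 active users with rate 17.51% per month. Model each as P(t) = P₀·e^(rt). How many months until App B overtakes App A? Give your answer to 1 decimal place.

t ≈ 6.0 months

137000·e^(0.0219t) = 54800·e^(0.1751t)
137000/54800 = e^((0.1751 − 0.0219)t) → ln(2.5) = 0.1532·t
t = 0.91629 / 0.1532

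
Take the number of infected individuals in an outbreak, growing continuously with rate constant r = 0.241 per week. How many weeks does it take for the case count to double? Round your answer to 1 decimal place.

doubling time ≈ 2.9 weeks

doubling time = ln(2) / |r| = 0.69315 / 0.241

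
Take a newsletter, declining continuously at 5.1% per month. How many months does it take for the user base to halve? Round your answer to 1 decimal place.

half-life ≈ 13.6 months

half-life = ln(2) / |r| = 0.69315 / 0.051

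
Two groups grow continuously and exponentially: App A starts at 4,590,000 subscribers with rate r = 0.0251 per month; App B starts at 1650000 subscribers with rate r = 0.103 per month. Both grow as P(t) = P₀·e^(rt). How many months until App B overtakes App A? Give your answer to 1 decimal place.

t ≈ 13.1 months

4590000·e^(0.0251t) = 1650000·e^(0.103t)
4590000/1650000 = e^((0.103 − 0.0251)t) → ln(2.78182) = 0.0779·t
t = 1.0231 / 0.0779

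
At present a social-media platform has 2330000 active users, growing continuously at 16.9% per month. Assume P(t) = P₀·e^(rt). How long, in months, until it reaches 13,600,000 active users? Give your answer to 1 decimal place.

t ≈ 10.4 months

13600000 = 2330000 · e^(0.169·t)
t = ln(13600000/2330000) / 0.169 = ln(5.83691) / 0.169 = 1.7642 / 0.169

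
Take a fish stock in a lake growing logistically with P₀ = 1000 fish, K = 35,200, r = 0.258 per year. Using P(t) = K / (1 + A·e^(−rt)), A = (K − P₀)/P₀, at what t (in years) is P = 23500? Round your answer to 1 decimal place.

t ≈ 16.4 years

A = (35200 − 1000)/1000 = 34.2
23500 = 35200/(1 + 34.2·e^(−0.258t)) → 1 + 34.2·e^(−0.258t) = 1.49787
e^(−0.258t) = 0.014558 → t = ln(68.69231)/0.258 = 4.22964/0.258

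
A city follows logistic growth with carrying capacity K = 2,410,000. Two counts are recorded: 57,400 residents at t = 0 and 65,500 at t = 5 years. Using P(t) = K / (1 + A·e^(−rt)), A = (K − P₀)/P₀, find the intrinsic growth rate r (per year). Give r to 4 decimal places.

r ≈ 0.0271 per year

A = (2410000 − 57400)/57400 = 40.98606
65500 = 2410000/(1 + 40.98606·e^(−r·5)) → e^(−5r) = (36.79389 − 1)/40.98606 = 0.873319
r = −ln(0.873319)/5 = 0.13545/5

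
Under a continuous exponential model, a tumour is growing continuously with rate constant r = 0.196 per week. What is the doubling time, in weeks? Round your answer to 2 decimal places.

doubling time ≈ 3.54 weeks

doubling time = ln(2) / |r| = 0.69315 / 0.196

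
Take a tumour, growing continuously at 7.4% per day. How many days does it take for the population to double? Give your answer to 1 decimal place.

doubling time = ln(2) / |r| = 0.69315 / 0.074

doubling time ≈ 9.4 days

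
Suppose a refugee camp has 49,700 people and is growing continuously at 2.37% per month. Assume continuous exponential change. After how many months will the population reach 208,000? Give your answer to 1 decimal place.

t ≈ 60.4 months

208000 = 49700 · e^(0.0237·t)
t = ln(208000/49700) / 0.0237 = ln(4.18511) / 0.0237 = 1.43153 / 0.0237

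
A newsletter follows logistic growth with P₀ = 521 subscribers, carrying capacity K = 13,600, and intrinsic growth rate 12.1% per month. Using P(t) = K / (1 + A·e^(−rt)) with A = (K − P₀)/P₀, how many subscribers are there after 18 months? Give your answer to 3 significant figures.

A = (13600 − 521)/521 = 25.10365
P(18) = 13600 / (1 + 25.10365·e^(−0.121·18)) = 13600 / (1 + 25.10365·0.113268)
= 13600 / 3.84344 ≈ 3538.5

≈ 3,540 subscribers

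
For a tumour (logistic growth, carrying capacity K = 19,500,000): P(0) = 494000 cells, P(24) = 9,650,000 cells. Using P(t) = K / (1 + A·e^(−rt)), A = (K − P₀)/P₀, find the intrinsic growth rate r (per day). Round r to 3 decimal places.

r ≈ 0.151 per day

A = (19500000 − 494000)/494000 = 38.47368
9650000 = 19500000/(1 + 38.47368·e^(−r·24)) → e^(−24r) = (2.02073 − 1)/38.47368 = 0.02653
r = −ln(0.02653)/24 = 3.62946/24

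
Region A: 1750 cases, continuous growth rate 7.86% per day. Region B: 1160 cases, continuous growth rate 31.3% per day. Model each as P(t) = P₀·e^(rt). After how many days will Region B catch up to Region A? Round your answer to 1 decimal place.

1750·e^(0.0786t) = 1160·e^(0.313t)
1750/1160 = e^((0.313 − 0.0786)t) → ln(1.50862) = 0.2344·t
t = 0.4112 / 0.2344

t ≈ 1.8 days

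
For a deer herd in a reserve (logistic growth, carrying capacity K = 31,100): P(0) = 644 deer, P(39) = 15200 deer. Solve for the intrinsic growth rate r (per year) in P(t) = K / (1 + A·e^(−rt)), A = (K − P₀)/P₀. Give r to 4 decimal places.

A = (31100 − 644)/644 = 47.29193
15200 = 31100/(1 + 47.29193·e^(−r·39)) → e^(−39r) = (2.04605 − 1)/47.29193 = 0.022119
r = −ln(0.022119)/39 = 3.81132/39

r ≈ 0.0977 per year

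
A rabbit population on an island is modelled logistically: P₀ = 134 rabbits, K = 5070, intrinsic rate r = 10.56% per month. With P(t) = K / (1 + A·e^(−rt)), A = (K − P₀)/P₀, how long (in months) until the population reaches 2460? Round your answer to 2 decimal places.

A = (5070 − 134)/134 = 36.83582
2460 = 5070/(1 + 36.83582·e^(−0.1056t)) → 1 + 36.83582·e^(−0.1056t) = 2.06098
e^(−0.1056t) = 0.028803 → t = ln(34.71882)/0.1056 = 3.54728/0.1056

t ≈ 33.59 months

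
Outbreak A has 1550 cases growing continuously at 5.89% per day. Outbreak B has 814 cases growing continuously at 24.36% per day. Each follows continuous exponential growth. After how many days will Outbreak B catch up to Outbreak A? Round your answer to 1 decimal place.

t ≈ 3.5 days

1550·e^(0.0589t) = 814·e^(0.2436t)
1550/814 = e^((0.2436 − 0.0589)t) → ln(1.90418) = 0.1847·t
t = 0.64405 / 0.1847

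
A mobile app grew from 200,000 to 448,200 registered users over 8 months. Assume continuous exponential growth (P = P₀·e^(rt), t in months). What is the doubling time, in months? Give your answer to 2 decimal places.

doubling time ≈ 6.87 months

r = ln(448200/200000) / 8 = ln(2.241) / 8 ≈ 0.100865 per month
doubling time = ln 2 / |r| = 0.69315 / 0.100865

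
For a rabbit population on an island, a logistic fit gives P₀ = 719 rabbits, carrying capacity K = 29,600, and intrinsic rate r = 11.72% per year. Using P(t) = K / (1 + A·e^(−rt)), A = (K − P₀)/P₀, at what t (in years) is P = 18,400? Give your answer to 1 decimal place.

t ≈ 35.7 years

A = (29600 − 719)/719 = 40.16829
18400 = 29600/(1 + 40.16829·e^(−0.1172t)) → 1 + 40.16829·e^(−0.1172t) = 1.6087
e^(−0.1172t) = 0.015154 → t = ln(65.99076)/0.1172 = 4.18951/0.1172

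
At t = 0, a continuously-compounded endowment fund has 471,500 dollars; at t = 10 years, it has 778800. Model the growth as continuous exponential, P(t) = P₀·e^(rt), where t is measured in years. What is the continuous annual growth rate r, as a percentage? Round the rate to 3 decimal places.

r ≈ 5.018% per year

778800 = 471500 · e^(r·10)
e^(10r) = 778800/471500 = 1.65175
r = ln(1.65175) / 10 = 0.50184 / 10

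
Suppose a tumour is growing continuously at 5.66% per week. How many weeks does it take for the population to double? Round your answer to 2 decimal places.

doubling time = ln(2) / |r| = 0.69315 / 0.0566

doubling time ≈ 12.25 weeks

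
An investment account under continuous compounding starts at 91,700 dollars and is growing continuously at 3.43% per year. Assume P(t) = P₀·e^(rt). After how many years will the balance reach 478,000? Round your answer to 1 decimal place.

t ≈ 48.1 years

478000 = 91700 · e^(0.0343·t)
t = ln(478000/91700) / 0.0343 = ln(5.21265) / 0.0343 = 1.65109 / 0.0343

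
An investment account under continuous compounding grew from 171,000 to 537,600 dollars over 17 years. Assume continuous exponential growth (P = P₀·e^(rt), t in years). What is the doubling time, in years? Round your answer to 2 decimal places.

doubling time ≈ 10.29 years

r = ln(537600/171000) / 17 = ln(3.14386) / 17 ≈ 0.067379 per year
doubling time = ln 2 / |r| = 0.69315 / 0.067379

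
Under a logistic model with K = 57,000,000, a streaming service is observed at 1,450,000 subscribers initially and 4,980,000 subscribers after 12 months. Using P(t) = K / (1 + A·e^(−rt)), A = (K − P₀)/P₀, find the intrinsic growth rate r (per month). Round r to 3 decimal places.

r ≈ 0.108 per month

A = (57000000 − 1450000)/1450000 = 38.31034
4980000 = 57000000/(1 + 38.31034·e^(−r·12)) → e^(−12r) = (11.44578 − 1)/38.31034 = 0.272662
r = −ln(0.272662)/12 = 1.29952/12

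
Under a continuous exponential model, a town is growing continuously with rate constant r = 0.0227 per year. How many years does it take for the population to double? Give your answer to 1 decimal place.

doubling time ≈ 30.5 years

doubling time = ln(2) / |r| = 0.69315 / 0.0227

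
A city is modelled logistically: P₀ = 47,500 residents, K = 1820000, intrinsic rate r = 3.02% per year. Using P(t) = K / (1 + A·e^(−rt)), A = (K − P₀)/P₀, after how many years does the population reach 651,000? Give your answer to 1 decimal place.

t ≈ 100.5 years

A = (1820000 − 47500)/47500 = 37.31579
651000 = 1820000/(1 + 37.31579·e^(−0.0302t)) → 1 + 37.31579·e^(−0.0302t) = 2.7957
e^(−0.0302t) = 0.048122 → t = ln(20.78065)/0.0302 = 3.03402/0.0302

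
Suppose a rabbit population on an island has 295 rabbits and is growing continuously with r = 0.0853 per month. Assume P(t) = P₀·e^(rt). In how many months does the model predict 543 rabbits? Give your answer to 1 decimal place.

543 = 295 · e^(0.0853·t)
t = ln(543/295) / 0.0853 = ln(1.84068) / 0.0853 = 0.61013 / 0.0853

t ≈ 7.2 months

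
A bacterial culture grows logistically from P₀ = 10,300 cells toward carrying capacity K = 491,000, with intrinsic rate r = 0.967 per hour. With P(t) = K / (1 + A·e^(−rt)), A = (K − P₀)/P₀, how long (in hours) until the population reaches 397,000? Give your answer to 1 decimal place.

t ≈ 5.5 hours

A = (491000 − 10300)/10300 = 46.6699
397000 = 491000/(1 + 46.6699·e^(−0.967t)) → 1 + 46.6699·e^(−0.967t) = 1.23678
e^(−0.967t) = 0.005073 → t = ln(197.10587)/0.967 = 5.28374/0.967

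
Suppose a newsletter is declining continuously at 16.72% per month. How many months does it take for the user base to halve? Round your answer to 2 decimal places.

half-life = ln(2) / |r| = 0.69315 / 0.1672

half-life ≈ 4.15 months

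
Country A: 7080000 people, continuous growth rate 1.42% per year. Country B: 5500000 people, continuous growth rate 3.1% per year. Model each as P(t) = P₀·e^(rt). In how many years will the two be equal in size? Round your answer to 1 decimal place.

7080000·e^(0.0142t) = 5500000·e^(0.031t)
7080000/5500000 = e^((0.031 − 0.0142)t) → ln(1.28727) = 0.0168·t
t = 0.25253 / 0.0168

t ≈ 15.0 years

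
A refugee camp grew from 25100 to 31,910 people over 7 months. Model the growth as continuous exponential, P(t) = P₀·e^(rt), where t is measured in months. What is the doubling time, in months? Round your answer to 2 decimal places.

r = ln(31910/25100) / 7 = ln(1.27131) / 7 ≈ 0.034293 per month
doubling time = ln 2 / |r| = 0.69315 / 0.034293

doubling time ≈ 20.21 months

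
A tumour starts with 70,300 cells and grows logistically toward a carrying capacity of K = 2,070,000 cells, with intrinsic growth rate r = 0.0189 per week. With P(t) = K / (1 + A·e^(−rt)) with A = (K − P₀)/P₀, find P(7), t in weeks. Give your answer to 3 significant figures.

A = (2070000 − 70300)/70300 = 28.44523
P(7) = 2070000 / (1 + 28.44523·e^(−0.0189·7)) = 2070000 / (1 + 28.44523·0.876078)
= 2070000 / 25.92025 ≈ 79860.35

≈ 79,900 cells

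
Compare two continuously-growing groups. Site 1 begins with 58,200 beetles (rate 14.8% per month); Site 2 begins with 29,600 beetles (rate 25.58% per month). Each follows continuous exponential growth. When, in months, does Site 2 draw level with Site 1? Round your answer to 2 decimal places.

t ≈ 6.27 months

58200·e^(0.148t) = 29600·e^(0.2558t)
58200/29600 = e^((0.2558 − 0.148)t) → ln(1.96622) = 0.1078·t
t = 0.67611 / 0.1078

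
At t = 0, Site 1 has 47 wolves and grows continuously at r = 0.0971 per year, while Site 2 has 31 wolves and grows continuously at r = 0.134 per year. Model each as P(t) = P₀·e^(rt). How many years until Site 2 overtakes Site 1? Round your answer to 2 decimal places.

t ≈ 11.28 years

47·e^(0.0971t) = 31·e^(0.134t)
47/31 = e^((0.134 − 0.0971)t) → ln(1.51613) = 0.0369·t
t = 0.41616 / 0.0369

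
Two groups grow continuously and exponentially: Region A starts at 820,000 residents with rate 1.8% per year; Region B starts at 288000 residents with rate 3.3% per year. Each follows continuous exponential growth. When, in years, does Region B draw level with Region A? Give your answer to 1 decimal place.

820000·e^(0.018t) = 288000·e^(0.033t)
820000/288000 = e^((0.033 − 0.018)t) → ln(2.84722) = 0.015·t
t = 1.04634 / 0.015

t ≈ 69.8 years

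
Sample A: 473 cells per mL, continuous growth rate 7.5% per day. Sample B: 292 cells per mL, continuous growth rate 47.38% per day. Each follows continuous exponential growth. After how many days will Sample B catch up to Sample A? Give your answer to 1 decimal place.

473·e^(0.075t) = 292·e^(0.4738t)
473/292 = e^((0.4738 − 0.075)t) → ln(1.61986) = 0.3988·t
t = 0.48234 / 0.3988

t ≈ 1.2 days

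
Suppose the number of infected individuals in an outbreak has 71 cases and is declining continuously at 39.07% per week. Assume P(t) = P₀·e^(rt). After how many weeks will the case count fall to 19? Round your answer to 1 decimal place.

19 = 71 · e^(-0.3907·t)
t = ln(19/71) / -0.3907 = ln(0.26761) / -0.3907 = -1.31824 / -0.3907

t ≈ 3.4 weeks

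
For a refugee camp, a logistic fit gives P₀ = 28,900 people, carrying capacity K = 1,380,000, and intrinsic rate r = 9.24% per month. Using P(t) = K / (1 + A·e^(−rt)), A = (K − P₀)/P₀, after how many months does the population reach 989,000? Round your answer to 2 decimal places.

t ≈ 51.65 months

A = (1380000 − 28900)/28900 = 46.75087
989000 = 1380000/(1 + 46.75087·e^(−0.0924t)) → 1 + 46.75087·e^(−0.0924t) = 1.39535
e^(−0.0924t) = 0.008457 → t = ln(118.25219)/0.0924 = 4.77282/0.0924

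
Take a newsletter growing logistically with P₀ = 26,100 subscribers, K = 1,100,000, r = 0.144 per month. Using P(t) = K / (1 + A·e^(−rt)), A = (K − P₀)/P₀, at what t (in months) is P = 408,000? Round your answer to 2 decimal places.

t ≈ 22.14 months

A = (1100000 − 26100)/26100 = 41.14559
408000 = 1100000/(1 + 41.14559·e^(−0.144t)) → 1 + 41.14559·e^(−0.144t) = 2.69608
e^(−0.144t) = 0.041221 → t = ln(24.25925)/0.144 = 3.1888/0.144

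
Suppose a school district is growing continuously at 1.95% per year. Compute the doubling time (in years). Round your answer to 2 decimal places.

doubling time = ln(2) / |r| = 0.69315 / 0.0195

doubling time ≈ 35.55 years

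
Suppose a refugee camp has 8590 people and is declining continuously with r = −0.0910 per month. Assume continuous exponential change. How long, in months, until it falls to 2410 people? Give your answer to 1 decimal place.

t ≈ 14.0 months

2410 = 8590 · e^(-0.091·t)
t = ln(2410/8590) / -0.091 = ln(0.28056) / -0.091 = -1.27097 / -0.091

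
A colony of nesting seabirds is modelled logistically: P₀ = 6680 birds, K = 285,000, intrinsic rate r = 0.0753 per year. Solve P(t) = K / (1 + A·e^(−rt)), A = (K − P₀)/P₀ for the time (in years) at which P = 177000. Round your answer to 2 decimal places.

t ≈ 56.09 years

A = (285000 − 6680)/6680 = 41.66467
177000 = 285000/(1 + 41.66467·e^(−0.0753t)) → 1 + 41.66467·e^(−0.0753t) = 1.61017
e^(−0.0753t) = 0.014645 → t = ln(68.28377)/0.0753 = 4.22367/0.0753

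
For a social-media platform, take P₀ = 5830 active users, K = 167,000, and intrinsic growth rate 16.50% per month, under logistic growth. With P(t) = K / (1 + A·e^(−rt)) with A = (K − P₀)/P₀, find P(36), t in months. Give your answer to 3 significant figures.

≈ 156,000 active users

A = (167000 − 5830)/5830 = 27.64494
P(36) = 167000 / (1 + 27.64494·e^(−0.165·36)) = 167000 / (1 + 27.64494·0.002632)
= 167000 / 1.07276 ≈ 155672.88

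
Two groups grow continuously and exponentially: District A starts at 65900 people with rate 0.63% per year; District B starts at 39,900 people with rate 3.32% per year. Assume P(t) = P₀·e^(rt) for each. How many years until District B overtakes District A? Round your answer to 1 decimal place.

65900·e^(0.0063t) = 39900·e^(0.0332t)
65900/39900 = e^((0.0332 − 0.0063)t) → ln(1.65163) = 0.0269·t
t = 0.50176 / 0.0269

t ≈ 18.7 years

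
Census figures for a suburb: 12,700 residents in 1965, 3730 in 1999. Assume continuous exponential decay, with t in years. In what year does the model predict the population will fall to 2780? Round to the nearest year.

year 2007

r = ln(3730/12700) / 34 = -1.22519/34 ≈ -0.036035 per year
t = ln(2780/12700) / r = -1.51915/-0.036035 ≈ 42.16 years after 1965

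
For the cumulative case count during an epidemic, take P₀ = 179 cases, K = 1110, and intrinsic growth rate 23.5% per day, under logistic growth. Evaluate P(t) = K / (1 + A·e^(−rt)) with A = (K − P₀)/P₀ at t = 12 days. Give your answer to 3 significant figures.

A = (1110 − 179)/179 = 5.20112
P(12) = 1110 / (1 + 5.20112·e^(−0.235·12)) = 1110 / (1 + 5.20112·0.059606)
= 1110 / 1.31002 ≈ 847.32

≈ 847 cases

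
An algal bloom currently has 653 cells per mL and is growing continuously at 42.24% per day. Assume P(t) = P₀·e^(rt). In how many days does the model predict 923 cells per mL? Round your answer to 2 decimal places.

t ≈ 0.82 days

923 = 653 · e^(0.4224·t)
t = ln(923/653) / 0.4224 = ln(1.41348) / 0.4224 = 0.34605 / 0.4224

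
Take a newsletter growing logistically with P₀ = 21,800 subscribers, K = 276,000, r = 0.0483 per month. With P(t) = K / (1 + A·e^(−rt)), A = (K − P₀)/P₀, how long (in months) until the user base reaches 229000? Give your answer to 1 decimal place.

A = (276000 − 21800)/21800 = 11.66055
229000 = 276000/(1 + 11.66055·e^(−0.0483t)) → 1 + 11.66055·e^(−0.0483t) = 1.20524
e^(−0.0483t) = 0.017601 → t = ln(56.81417)/0.0483 = 4.03979/0.0483

t ≈ 83.6 months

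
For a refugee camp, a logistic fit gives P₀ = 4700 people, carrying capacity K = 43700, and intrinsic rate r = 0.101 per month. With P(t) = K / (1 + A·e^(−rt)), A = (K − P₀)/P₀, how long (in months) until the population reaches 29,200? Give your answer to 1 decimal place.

t ≈ 27.9 months

A = (43700 − 4700)/4700 = 8.29787
29200 = 43700/(1 + 8.29787·e^(−0.101t)) → 1 + 8.29787·e^(−0.101t) = 1.49658
e^(−0.101t) = 0.059844 → t = ln(16.7102)/0.101 = 2.81602/0.101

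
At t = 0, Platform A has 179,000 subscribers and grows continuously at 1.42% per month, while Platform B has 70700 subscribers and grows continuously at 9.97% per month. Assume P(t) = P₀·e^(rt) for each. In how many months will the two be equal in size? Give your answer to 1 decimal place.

179000·e^(0.0142t) = 70700·e^(0.0997t)
179000/70700 = e^((0.0997 − 0.0142)t) → ln(2.53182) = 0.0855·t
t = 0.92894 / 0.0855

t ≈ 10.9 months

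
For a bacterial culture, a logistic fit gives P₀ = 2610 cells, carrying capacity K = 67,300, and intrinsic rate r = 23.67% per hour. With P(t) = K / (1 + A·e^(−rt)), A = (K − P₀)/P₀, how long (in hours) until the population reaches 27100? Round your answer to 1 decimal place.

t ≈ 11.9 hours

A = (67300 − 2610)/2610 = 24.78544
27100 = 67300/(1 + 24.78544·e^(−0.2367t)) → 1 + 24.78544·e^(−0.2367t) = 2.48339
e^(−0.2367t) = 0.059849 → t = ln(16.70859)/0.2367 = 2.81592/0.2367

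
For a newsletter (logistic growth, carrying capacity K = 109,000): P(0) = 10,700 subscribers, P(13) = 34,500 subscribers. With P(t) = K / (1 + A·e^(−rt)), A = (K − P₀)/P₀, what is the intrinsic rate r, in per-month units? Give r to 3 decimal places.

r ≈ 0.111 per month

A = (109000 − 10700)/10700 = 9.18692
34500 = 109000/(1 + 9.18692·e^(−r·13)) → e^(−13r) = (3.15942 − 1)/9.18692 = 0.235054
r = −ln(0.235054)/13 = 1.44794/13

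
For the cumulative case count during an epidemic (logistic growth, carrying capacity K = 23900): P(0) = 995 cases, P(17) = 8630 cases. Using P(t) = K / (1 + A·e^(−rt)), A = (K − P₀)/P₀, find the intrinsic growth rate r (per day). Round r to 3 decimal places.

A = (23900 − 995)/995 = 23.0201
8630 = 23900/(1 + 23.0201·e^(−r·17)) → e^(−17r) = (2.76941 − 1)/23.0201 = 0.076864
r = −ln(0.076864)/17 = 2.56572/17

r ≈ 0.151 per day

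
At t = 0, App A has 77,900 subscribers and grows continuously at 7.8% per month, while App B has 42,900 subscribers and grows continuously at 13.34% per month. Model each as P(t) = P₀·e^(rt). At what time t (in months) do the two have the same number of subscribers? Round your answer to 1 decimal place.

t ≈ 10.8 months

77900·e^(0.078t) = 42900·e^(0.1334t)
77900/42900 = e^((0.1334 − 0.078)t) → ln(1.81585) = 0.0554·t
t = 0.59655 / 0.0554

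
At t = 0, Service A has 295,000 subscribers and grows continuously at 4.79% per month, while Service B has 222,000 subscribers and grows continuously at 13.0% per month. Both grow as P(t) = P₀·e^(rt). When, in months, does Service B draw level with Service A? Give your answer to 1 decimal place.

t ≈ 3.5 months

295000·e^(0.0479t) = 222000·e^(0.13t)
295000/222000 = e^((0.13 − 0.0479)t) → ln(1.32883) = 0.0821·t
t = 0.2843 / 0.0821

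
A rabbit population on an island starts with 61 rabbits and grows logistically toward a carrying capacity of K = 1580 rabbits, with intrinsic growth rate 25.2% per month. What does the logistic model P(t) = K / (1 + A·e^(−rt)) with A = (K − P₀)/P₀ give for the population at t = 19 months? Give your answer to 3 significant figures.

A = (1580 − 61)/61 = 24.90164
P(19) = 1580 / (1 + 24.90164·e^(−0.252·19)) = 1580 / (1 + 24.90164·0.008329)
= 1580 / 1.20741 ≈ 1308.59

≈ 1,310 rabbits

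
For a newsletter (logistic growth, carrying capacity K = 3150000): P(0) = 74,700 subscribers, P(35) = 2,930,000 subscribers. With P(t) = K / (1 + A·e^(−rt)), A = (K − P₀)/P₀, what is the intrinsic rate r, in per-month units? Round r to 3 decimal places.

r ≈ 0.180 per month

A = (3150000 − 74700)/74700 = 41.16867
2930000 = 3150000/(1 + 41.16867·e^(−r·35)) → e^(−35r) = (1.07509 − 1)/41.16867 = 0.001824
r = −ln(0.001824)/35 = 6.30681/35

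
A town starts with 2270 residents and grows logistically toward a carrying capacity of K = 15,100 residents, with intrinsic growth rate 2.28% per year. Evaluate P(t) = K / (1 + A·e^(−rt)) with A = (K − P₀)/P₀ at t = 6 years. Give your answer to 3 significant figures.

≈ 2,550 residents

A = (15100 − 2270)/2270 = 5.65198
P(6) = 15100 / (1 + 5.65198·e^(−0.0228·6)) = 15100 / (1 + 5.65198·0.872145)
= 15100 / 5.92935 ≈ 2546.66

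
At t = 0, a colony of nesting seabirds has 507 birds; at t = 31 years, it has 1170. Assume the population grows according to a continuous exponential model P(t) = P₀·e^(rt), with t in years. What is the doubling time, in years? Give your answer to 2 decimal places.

r = ln(1170/507) / 31 = ln(2.30769) / 31 ≈ 0.026976 per year
doubling time = ln 2 / |r| = 0.69315 / 0.026976

doubling time ≈ 25.70 years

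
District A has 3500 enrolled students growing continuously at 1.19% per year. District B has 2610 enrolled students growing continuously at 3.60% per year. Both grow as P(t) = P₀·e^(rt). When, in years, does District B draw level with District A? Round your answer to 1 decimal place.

t ≈ 12.2 years

3500·e^(0.0119t) = 2610·e^(0.036t)
3500/2610 = e^((0.036 − 0.0119)t) → ln(1.341) = 0.0241·t
t = 0.29341 / 0.0241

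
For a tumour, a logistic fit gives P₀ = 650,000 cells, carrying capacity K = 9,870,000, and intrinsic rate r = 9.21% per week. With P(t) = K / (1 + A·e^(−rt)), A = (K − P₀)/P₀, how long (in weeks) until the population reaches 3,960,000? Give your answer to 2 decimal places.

A = (9870000 − 650000)/650000 = 14.18462
3960000 = 9870000/(1 + 14.18462·e^(−0.0921t)) → 1 + 14.18462·e^(−0.0921t) = 2.49242
e^(−0.0921t) = 0.105214 → t = ln(9.50441)/0.0921 = 2.25176/0.0921

t ≈ 24.45 weeks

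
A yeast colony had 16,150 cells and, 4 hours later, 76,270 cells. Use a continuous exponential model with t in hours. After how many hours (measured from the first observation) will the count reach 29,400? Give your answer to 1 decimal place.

t ≈ 1.5 hours

r = ln(76270/16150) / 4 ≈ 0.38809 per hour
t = ln(29400/16150) / r = 0.59907 / 0.38809 ≈ 1.544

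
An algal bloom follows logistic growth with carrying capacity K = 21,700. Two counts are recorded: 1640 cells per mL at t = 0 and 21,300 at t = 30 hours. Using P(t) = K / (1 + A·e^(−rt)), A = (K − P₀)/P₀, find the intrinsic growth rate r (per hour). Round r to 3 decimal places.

A = (21700 − 1640)/1640 = 12.23171
21300 = 21700/(1 + 12.23171·e^(−r·30)) → e^(−30r) = (1.01878 − 1)/12.23171 = 0.001535
r = −ln(0.001535)/30 = 6.47903/30

r ≈ 0.216 per hour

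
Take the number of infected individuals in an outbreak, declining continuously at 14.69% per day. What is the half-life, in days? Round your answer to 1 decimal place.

half-life = ln(2) / |r| = 0.69315 / 0.1469

half-life ≈ 4.7 days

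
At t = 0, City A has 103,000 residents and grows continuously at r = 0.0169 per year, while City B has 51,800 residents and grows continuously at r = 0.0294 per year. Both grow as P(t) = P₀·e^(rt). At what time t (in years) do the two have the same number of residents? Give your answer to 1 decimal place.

103000·e^(0.0169t) = 51800·e^(0.0294t)
103000/51800 = e^((0.0294 − 0.0169)t) → ln(1.98842) = 0.0125·t
t = 0.68734 / 0.0125

t ≈ 55.0 years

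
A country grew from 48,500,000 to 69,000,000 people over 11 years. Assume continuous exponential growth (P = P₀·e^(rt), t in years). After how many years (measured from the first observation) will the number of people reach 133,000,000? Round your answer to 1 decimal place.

t ≈ 31.5 years

r = ln(69000000/48500000) / 11 ≈ 0.032049 per year
t = ln(133000000/48500000) / r = 1.00879 / 0.032049 ≈ 31.476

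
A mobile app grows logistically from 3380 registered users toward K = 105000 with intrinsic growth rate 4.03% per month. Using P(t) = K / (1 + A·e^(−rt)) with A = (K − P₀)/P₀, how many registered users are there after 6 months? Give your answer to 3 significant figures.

≈ 4,270 registered users

A = (105000 − 3380)/3380 = 30.06509
P(6) = 105000 / (1 + 30.06509·e^(−0.0403·6)) = 105000 / (1 + 30.06509·0.785213)
= 105000 / 24.6075 ≈ 4266.99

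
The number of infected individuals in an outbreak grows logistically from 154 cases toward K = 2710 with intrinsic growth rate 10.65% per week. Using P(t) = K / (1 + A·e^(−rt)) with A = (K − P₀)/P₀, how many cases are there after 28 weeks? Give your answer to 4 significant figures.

≈ 1,472 cases

A = (2710 − 154)/154 = 16.5974
P(28) = 2710 / (1 + 16.5974·e^(−0.1065·28)) = 2710 / (1 + 16.5974·0.050691)
= 2710 / 1.84134 ≈ 1471.75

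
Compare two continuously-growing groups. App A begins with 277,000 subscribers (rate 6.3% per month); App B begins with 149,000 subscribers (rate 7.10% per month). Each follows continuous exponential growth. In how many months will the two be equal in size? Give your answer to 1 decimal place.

t ≈ 77.5 months

277000·e^(0.063t) = 149000·e^(0.071t)
277000/149000 = e^((0.071 − 0.063)t) → ln(1.85906) = 0.008·t
t = 0.62007 / 0.008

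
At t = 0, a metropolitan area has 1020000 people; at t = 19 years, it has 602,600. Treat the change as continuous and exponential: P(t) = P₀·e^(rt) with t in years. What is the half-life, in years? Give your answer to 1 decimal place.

half-life ≈ 25.0 years

r = ln(602600/1020000) / 19 = ln(0.59078) / 19 ≈ -0.0277 per year
half-life = ln 2 / |r| = 0.69315 / 0.0277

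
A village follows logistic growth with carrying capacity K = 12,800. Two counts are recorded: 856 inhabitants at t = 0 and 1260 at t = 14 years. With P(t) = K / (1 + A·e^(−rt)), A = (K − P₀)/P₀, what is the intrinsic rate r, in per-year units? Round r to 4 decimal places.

r ≈ 0.0301 per year

A = (12800 − 856)/856 = 13.95327
1260 = 12800/(1 + 13.95327·e^(−r·14)) → e^(−14r) = (10.15873 − 1)/13.95327 = 0.656386
r = −ln(0.656386)/14 = 0.42101/14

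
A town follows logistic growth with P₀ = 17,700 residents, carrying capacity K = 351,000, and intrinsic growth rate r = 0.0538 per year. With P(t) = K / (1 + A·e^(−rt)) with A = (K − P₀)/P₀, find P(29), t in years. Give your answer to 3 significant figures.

A = (351000 − 17700)/17700 = 18.83051
P(29) = 351000 / (1 + 18.83051·e^(−0.0538·29)) = 351000 / (1 + 18.83051·0.210094)
= 351000 / 4.95618 ≈ 70820.7

≈ 70,800 residents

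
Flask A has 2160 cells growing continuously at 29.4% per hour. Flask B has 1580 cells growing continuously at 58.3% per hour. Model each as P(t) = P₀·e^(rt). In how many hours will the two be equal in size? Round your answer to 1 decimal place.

2160·e^(0.294t) = 1580·e^(0.583t)
2160/1580 = e^((0.583 − 0.294)t) → ln(1.36709) = 0.289·t
t = 0.31268 / 0.289

t ≈ 1.1 hours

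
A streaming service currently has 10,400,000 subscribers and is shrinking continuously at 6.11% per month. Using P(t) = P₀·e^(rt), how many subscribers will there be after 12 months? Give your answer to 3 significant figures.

P(12) = 10400000 · e^(-0.0611·12) = 10400000 · e^(-0.7332)
= 10400000 · 0.48037 ≈ 4995841.2

≈ 5,000,000 subscribers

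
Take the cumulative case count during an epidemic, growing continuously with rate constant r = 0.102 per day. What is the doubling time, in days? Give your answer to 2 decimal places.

doubling time ≈ 6.80 days

doubling time = ln(2) / |r| = 0.69315 / 0.102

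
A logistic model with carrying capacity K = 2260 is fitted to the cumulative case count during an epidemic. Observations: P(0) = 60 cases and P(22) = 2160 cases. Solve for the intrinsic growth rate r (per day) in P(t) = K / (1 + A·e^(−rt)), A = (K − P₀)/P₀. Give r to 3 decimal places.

A = (2260 − 60)/60 = 36.66667
2160 = 2260/(1 + 36.66667·e^(−r·22)) → e^(−22r) = (1.0463 − 1)/36.66667 = 0.001263
r = −ln(0.001263)/22 = 6.67456/22

r ≈ 0.303 per day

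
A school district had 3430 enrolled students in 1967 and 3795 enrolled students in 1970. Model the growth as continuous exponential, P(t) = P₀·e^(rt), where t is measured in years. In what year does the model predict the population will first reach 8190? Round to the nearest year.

r = ln(3795/3430) / 3 = 0.10112/3 ≈ 0.033708 per year
t = ln(8190/3430) / r = 0.87035/0.033708 ≈ 25.82 years after 1967

year 1993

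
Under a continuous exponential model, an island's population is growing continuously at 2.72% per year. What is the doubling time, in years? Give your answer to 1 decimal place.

doubling time ≈ 25.5 years

doubling time = ln(2) / |r| = 0.69315 / 0.0272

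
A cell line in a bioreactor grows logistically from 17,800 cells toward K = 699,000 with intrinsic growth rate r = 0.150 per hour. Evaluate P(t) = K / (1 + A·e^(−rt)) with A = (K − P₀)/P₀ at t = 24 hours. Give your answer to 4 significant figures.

A = (699000 − 17800)/17800 = 38.26966
P(24) = 699000 / (1 + 38.26966·e^(−0.15·24)) = 699000 / (1 + 38.26966·0.027324)
= 699000 / 2.04567 ≈ 341697.4

≈ 341,700 cells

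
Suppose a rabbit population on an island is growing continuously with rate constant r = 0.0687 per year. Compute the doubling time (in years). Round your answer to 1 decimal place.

doubling time ≈ 10.1 years

doubling time = ln(2) / |r| = 0.69315 / 0.0687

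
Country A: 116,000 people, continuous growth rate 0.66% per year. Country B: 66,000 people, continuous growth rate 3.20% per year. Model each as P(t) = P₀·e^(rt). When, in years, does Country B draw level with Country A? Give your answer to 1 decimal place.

t ≈ 22.2 years

116000·e^(0.0066t) = 66000·e^(0.032t)
116000/66000 = e^((0.032 − 0.0066)t) → ln(1.75758) = 0.0254·t
t = 0.56394 / 0.0254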